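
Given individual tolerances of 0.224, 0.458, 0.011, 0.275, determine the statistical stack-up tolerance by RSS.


RSS = sqrt(0.224^2 + 0.458^2 + 0.011^2 + 0.275^2)
= sqrt(0.335686)
= 0.5794

0.5794


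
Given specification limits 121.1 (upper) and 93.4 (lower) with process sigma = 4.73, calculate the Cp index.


Cp = (USL - LSL) / (6 * sigma)
= (121.1 - 93.4) / (6 * 4.73)
= 27.7000 / 28.3800
= 0.9760

0.9760


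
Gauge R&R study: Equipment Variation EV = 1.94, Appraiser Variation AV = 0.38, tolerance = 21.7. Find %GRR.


GRR = sqrt(EV^2 + AV^2) = sqrt(1.94^2 + 0.38^2) = 1.9768662
%GRR = GRR / tol * 100 = 1.9768662 / 21.7 * 100
%GRR = 9.1100

9.1100


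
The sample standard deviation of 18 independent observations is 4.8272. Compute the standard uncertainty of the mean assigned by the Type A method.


u_A = s / sqrt(n)
u_A = 4.8272 / sqrt(18)
u_A = 4.8272 / 4.2426407
u_A = 1.1378

1.1378


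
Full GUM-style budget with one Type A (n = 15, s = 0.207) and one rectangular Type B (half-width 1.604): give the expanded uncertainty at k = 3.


u_A = s / sqrt(n) = 0.207 / sqrt(15) = 0.05344717
u_B = half_width / sqrt(3) = 1.604 / sqrt(3) = 0.92606983
uc = sqrt(u_A^2 + u_B^2) = sqrt(0.05344717^2 + 0.92606983^2) = 0.92761087
U = k * uc = 3 * 0.92761087
U = 2.7828

2.7828


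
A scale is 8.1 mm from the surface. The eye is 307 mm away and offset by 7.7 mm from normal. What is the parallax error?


error = h * offset / d
= 8.1 * 7.7 / 307
= 0.2032

0.2032


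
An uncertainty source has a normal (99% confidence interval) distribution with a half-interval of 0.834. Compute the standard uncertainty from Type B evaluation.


u_B = half_width / 2.576
u_B = 0.834 / 2.576
u_B = 0.3238

0.3238


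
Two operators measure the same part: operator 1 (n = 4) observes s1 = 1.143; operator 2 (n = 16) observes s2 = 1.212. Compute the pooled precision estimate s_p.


s_p = sqrt(((n1-1)*s1^2 + (n2-1)*s2^2) / (n1+n2-2))
numerator = (4-1)*1.143^2 + (16-1)*1.212^2 = 3.919347 + 22.03416 = 25.953507
denominator = 4 + 16 - 2 = 18
s_p^2 = 25.953507 / 18 = 1.4418615
s_p = sqrt(1.4418615) = 1.2008

1.2008


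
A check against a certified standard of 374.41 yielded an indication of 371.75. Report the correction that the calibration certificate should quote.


Correction = standard - reading
= 374.41 - 371.75
= 2.6600

2.6600


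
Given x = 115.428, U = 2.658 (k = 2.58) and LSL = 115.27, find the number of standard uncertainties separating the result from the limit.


u = U / k = 2.658 / 2.58 = 1.0302326
margin = |LSL - x| = |115.27 - 115.428| = 0.158
z = margin / u = 0.158 / 1.0302326
z = 0.1534

0.1534


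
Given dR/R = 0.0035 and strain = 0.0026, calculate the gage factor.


GF = (dR/R) / epsilon
= 0.0035 / 0.0026
= 1.3462

1.3462


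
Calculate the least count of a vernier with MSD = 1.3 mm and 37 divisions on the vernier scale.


LC = MSD / n_div
= 1.3 / 37
= 0.0351

0.0351


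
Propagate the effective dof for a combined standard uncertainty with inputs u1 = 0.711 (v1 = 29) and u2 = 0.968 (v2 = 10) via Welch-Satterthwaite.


uc = sqrt(u1^2 + u2^2) = sqrt(0.711^2 + 0.968^2) = 1.2010599
v_eff = uc^4 / (u1^4/v1 + u2^4/v2)
= 1.2010599^4 / (0.711^4/29 + 0.968^4/10)
= 2.0809357 / 0.096613518
v_eff = 21.5388

21.5388


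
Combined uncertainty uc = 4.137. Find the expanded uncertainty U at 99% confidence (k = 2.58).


U = k * uc
U = 2.58 * 4.137
U = 10.6735

10.6735


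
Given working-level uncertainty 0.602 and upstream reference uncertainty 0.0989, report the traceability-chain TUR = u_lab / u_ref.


TUR = u_lab / u_ref
= 0.602 / 0.0989
= 6.0870

6.0870


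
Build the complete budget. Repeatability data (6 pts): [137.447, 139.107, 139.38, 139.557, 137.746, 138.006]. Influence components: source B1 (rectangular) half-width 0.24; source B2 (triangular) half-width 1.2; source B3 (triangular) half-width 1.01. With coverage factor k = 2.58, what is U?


mean = (137.447 + 139.107 + 139.38 + 139.557 + 137.746 + 138.006) / 6 = 138.5405
s = sqrt(sum((x - mean)^2)/(n-1)) = 0.9134131
u_A = s / sqrt(n) = 0.9134131 / sqrt(6) = 0.37289934
u_B1 = 0.24 / sqrt(3) = 0.13856406
u_B2 = 1.2 / sqrt(6) = 0.48989795
u_B3 = 1.01 / sqrt(6) = 0.41233077
uc = sqrt(0.37289934^2 + 0.13856406^2 + 0.48989795^2 + 0.41233077^2) = 0.75383724
U = k * uc = 2.58 * 0.75383724
U = 1.9449

1.9449


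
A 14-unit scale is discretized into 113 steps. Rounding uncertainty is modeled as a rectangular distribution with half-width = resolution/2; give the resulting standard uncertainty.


resolution = range / divisions
resolution = 14 / 113 = 0.12389381
u_res = resolution / (2*sqrt(3))
u_res = 0.12389381 / 3.4641016
u_res = 0.0358

0.0358


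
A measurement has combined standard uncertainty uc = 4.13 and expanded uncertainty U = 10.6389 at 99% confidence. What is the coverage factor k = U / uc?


k = U / uc
k = 10.6389 / 4.13
k = 2.576

2.576


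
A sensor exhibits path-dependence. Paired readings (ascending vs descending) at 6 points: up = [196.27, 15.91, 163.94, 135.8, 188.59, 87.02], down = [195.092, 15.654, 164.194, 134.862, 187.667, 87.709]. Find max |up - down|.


|196.27 - 195.092| = 1.1780
|15.91 - 15.654| = 0.2560
|163.94 - 164.194| = 0.2540
|135.8 - 134.862| = 0.9380
|188.59 - 187.667| = 0.9230
|87.02 - 87.709| = 0.6890
hysteresis = max(diffs) = 1.1780

1.1780


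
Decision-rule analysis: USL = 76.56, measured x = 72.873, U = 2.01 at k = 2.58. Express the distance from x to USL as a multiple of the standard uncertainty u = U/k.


u = U / k = 2.01 / 2.58 = 0.77906977
margin = |USL - x| = |76.56 - 72.873| = 3.687
z = margin / u = 3.687 / 0.77906977
z = 4.7326

4.7326


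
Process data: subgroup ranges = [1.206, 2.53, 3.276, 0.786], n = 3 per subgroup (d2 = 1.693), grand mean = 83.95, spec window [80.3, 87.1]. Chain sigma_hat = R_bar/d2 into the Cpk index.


R_bar = (1.206 + 2.53 + 3.276 + 0.786) / 4 = 1.9495
sigma = R_bar / d2 = 1.9495 / 1.693 = 1.1515062
Cp = (USL - LSL)/(6*sigma) = (87.1 - 80.3)/(6*1.1515062) = 0.9842
Cpu = (87.1 - 83.95)/(3*1.1515062) = 0.9118
Cpl = (83.95 - 80.3)/(3*1.1515062) = 1.0566
Cpk = min(Cpu, Cpl) = 0.9118

0.9118


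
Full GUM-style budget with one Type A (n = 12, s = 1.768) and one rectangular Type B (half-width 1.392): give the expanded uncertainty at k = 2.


u_A = s / sqrt(n) = 1.768 / sqrt(12) = 0.51037764
u_B = half_width / sqrt(3) = 1.392 / sqrt(3) = 0.80367157
uc = sqrt(u_A^2 + u_B^2) = sqrt(0.51037764^2 + 0.80367157^2) = 0.95203641
U = k * uc = 2 * 0.95203641
U = 1.9041

1.9041


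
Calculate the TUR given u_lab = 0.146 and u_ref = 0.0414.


TUR = u_lab / u_ref
= 0.146 / 0.0414
= 3.5266

3.5266


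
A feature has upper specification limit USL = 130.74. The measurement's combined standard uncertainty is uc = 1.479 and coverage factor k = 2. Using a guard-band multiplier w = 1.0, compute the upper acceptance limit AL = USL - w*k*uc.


U = k * uc = 2 * 1.479 = 2.958
guard band g = w * U = 1.0 * 2.958 = 2.958
AL = USL - g = 130.74 - 2.958
AL = 127.7820

127.7820


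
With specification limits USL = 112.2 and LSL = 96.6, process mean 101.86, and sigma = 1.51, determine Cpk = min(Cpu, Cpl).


Cpu = (USL - mean) / (3*sigma) = (112.2 - 101.86) / (3*1.51) = 2.2826
Cpl = (mean - LSL) / (3*sigma) = (101.86 - 96.6) / (3*1.51) = 1.1611
Cpk = min(Cpu, Cpl) = 1.1611

1.1611


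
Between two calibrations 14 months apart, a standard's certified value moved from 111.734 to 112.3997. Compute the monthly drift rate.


rate = (v2 - v1) / months
= (112.3997 - 111.734) / 14
= 0.6657 / 14
= 0.0476

0.0476


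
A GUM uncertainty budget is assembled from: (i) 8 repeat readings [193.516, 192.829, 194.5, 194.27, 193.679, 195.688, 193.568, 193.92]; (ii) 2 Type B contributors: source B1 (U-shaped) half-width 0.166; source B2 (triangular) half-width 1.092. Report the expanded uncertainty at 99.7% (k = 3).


mean = (193.516 + 192.829 + 194.5 + 194.27 + 193.679 + 195.688 + 193.568 + 193.92) / 8 = 193.99625
s = sqrt(sum((x - mean)^2)/(n-1)) = 0.85135971
u_A = s / sqrt(n) = 0.85135971 / sqrt(8) = 0.30100111
u_B1 = 0.166 / sqrt(2) = 0.11737973
u_B2 = 1.092 / sqrt(6) = 0.44580713
uc = sqrt(0.30100111^2 + 0.11737973^2 + 0.44580713^2) = 0.55056668
U = k * uc = 3 * 0.55056668
U = 1.6517

1.6517


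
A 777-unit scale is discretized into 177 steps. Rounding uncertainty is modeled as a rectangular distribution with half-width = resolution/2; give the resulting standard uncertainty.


resolution = range / divisions
resolution = 777 / 177 = 4.3898305
u_res = resolution / (2*sqrt(3))
u_res = 4.3898305 / 3.4641016
u_res = 1.2672

1.2672


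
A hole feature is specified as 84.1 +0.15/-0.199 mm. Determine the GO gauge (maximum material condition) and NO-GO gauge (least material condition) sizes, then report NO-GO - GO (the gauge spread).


GO = nominal - lower_tol (smallest hole = maximum material condition)
GO = 84.1 - 0.199 = 83.901
NO-GO = nominal + upper_tol (largest hole = least material condition)
NO-GO = 84.1 + 0.15 = 84.25
spread = NO-GO - GO = 84.25 - 83.901 = 0.3490

0.3490


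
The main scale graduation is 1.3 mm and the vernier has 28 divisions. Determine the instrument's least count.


LC = MSD / n_div
= 1.3 / 28
= 0.0464

0.0464


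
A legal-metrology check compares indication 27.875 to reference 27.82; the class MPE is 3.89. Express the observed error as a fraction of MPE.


e = indication - reference = 27.875 - 27.82 = 0.0550
|e| = 0.0550
ratio = |e| / MPE = 0.0550 / 3.89
ratio = 0.0141

0.0141


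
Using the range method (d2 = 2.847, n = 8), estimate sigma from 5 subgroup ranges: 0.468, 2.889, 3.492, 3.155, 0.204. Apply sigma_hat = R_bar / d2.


R_bar = (0.468 + 2.889 + 3.492 + 3.155 + 0.204) / 5
R_bar = 10.208 / 5 = 2.0416
sigma_hat = R_bar / d2 = 2.0416 / 2.847 = 0.7171

0.7171


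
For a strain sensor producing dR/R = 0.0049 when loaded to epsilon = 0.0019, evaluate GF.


GF = (dR/R) / epsilon
= 0.0049 / 0.0019
= 2.5789

2.5789


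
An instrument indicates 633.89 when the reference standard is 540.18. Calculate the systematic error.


Systematic error = measured - true
= 633.89 - 540.18
= 93.7100

93.7100


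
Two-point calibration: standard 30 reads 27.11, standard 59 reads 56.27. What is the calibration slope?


slope = (y2 - y1) / (x2 - x1)
= (56.27 - 27.11) / (59 - 30)
= 29.1600 / 29
= 1.0055

1.0055


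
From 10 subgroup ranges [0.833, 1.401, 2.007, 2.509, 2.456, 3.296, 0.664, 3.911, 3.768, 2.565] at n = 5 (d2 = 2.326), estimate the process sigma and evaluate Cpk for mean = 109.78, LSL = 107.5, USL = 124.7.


R_bar = (0.833 + 1.401 + 2.007 + 2.509 + 2.456 + 3.296 + 0.664 + 3.911 + 3.768 + 2.565) / 10 = 2.341
sigma = R_bar / d2 = 2.341 / 2.326 = 1.0064488
Cp = (USL - LSL)/(6*sigma) = (124.7 - 107.5)/(6*1.0064488) = 2.8483
Cpu = (124.7 - 109.78)/(3*1.0064488) = 4.9415
Cpl = (109.78 - 107.5)/(3*1.0064488) = 0.7551
Cpk = min(Cpu, Cpl) = 0.7551

0.7551


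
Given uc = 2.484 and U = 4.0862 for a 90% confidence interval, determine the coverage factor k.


k = U / uc
k = 4.0862 / 2.484
k = 1.645

1.645


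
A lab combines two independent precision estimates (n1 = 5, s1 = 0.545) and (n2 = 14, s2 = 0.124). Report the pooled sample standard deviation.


s_p = sqrt(((n1-1)*s1^2 + (n2-1)*s2^2) / (n1+n2-2))
numerator = (5-1)*0.545^2 + (14-1)*0.124^2 = 1.1881 + 0.199888 = 1.387988
denominator = 5 + 14 - 2 = 17
s_p^2 = 1.387988 / 17 = 0.081646353
s_p = sqrt(0.081646353) = 0.2857

0.2857


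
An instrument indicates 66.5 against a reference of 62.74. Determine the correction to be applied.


Correction = standard - reading
= 62.74 - 66.5
= -3.7600

-3.7600


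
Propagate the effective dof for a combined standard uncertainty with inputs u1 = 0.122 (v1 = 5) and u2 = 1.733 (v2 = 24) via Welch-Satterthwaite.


uc = sqrt(u1^2 + u2^2) = sqrt(0.122^2 + 1.733^2) = 1.737289
v_eff = uc^4 / (u1^4/v1 + u2^4/v2)
= 1.737289^4 / (0.122^4/5 + 1.733^4/24)
= 9.1093687 / 0.37586701
v_eff = 24.2356

24.2356


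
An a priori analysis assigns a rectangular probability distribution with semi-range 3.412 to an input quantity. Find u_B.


u_B = half_width / sqrt(3)
u_B = 3.412 / 1.7320508
u_B = 1.9699

1.9699


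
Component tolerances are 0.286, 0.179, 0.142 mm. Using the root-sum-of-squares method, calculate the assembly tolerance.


RSS = sqrt(0.286^2 + 0.179^2 + 0.142^2)
= sqrt(0.134001)
= 0.3661

0.3661


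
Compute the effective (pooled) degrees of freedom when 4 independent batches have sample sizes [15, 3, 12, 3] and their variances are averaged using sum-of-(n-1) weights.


nu = sum_i (n_i - 1)
nu = ((15 - 1) + (3 - 1) + (12 - 1) + (3 - 1))
nu = 14 + 2 + 11 + 2
nu = 29

29


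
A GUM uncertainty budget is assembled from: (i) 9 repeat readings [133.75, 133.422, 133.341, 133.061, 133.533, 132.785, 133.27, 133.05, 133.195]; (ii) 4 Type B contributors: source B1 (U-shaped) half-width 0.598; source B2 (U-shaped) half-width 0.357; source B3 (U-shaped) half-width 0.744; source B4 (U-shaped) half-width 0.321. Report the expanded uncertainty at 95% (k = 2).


mean = (133.75 + 133.422 + 133.341 + 133.061 + 133.533 + 132.785 + 133.27 + 133.05 + 133.195) / 9 = 133.2674444
s = sqrt(sum((x - mean)^2)/(n-1)) = 0.28735566
u_A = s / sqrt(n) = 0.28735566 / sqrt(9) = 0.09578522
u_B1 = 0.598 / sqrt(2) = 0.42284986
u_B2 = 0.357 / sqrt(2) = 0.25243712
u_B3 = 0.744 / sqrt(2) = 0.52608745
u_B4 = 0.321 / sqrt(2) = 0.22698128
uc = sqrt(0.09578522^2 + 0.42284986^2 + 0.25243712^2 + 0.52608745^2 + 0.22698128^2) = 0.76157063
U = k * uc = 2 * 0.76157063
U = 1.5231

1.5231


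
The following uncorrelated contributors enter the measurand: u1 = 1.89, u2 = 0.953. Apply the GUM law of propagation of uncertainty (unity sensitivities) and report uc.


uc = sqrt(1.89^2 + 0.953^2)
uc = sqrt(4.480309)
uc = 2.1167

2.1167


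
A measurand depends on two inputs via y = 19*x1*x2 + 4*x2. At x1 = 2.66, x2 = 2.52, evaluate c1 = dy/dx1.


y = 19*x1*x2 + 4*x2
dy/dx1 = 19*x2
Evaluate at x2 = 2.52: c1 = 19 * 2.52
c1 = 47.8800

47.8800


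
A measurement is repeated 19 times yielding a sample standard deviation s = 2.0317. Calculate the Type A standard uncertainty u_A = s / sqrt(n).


u_A = s / sqrt(n)
u_A = 2.0317 / sqrt(19)
u_A = 2.0317 / 4.3588989
u_A = 0.4661

0.4661


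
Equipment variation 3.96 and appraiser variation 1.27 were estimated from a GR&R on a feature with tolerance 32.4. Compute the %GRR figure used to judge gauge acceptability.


GRR = sqrt(EV^2 + AV^2) = sqrt(3.96^2 + 1.27^2) = 4.1586657
%GRR = GRR / tol * 100 = 4.1586657 / 32.4 * 100
%GRR = 12.8354

12.8354


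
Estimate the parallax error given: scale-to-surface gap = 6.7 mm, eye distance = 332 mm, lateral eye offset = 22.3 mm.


error = h * offset / d
= 6.7 * 22.3 / 332
= 0.4500

0.4500


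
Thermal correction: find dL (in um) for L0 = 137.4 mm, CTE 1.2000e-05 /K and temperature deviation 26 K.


dL = L * alpha * dT
= 137.4 * 1.2000e-05 * 26
= 0.0428688 mm
dL_um = 0.0428688 * 1000 = 42.8688 um

42.8688


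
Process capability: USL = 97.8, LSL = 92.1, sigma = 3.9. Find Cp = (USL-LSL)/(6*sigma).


Cp = (USL - LSL) / (6 * sigma)
= (97.8 - 92.1) / (6 * 3.9)
= 5.7000 / 23.4000
= 0.2436

0.2436


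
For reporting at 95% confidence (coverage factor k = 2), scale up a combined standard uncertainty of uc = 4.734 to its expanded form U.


U = k * uc
U = 2 * 4.734
U = 9.4680

9.4680


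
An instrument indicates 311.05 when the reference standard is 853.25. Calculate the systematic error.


Systematic error = measured - true
= 311.05 - 853.25
= -542.2000

-542.2000


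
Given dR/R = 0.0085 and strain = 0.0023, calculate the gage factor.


GF = (dR/R) / epsilon
= 0.0085 / 0.0023
= 3.6957

3.6957


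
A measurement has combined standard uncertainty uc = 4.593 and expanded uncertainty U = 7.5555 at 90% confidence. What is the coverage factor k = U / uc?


k = U / uc
k = 7.5555 / 4.593
k = 1.645

1.645


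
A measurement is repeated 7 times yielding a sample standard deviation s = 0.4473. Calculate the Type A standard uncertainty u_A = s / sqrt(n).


u_A = s / sqrt(n)
u_A = 0.4473 / sqrt(7)
u_A = 0.4473 / 2.6457513
u_A = 0.1691

0.1691


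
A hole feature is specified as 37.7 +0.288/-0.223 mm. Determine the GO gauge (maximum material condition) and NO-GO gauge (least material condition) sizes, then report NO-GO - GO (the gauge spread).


GO = nominal - lower_tol (smallest hole = maximum material condition)
GO = 37.7 - 0.223 = 37.477
NO-GO = nominal + upper_tol (largest hole = least material condition)
NO-GO = 37.7 + 0.288 = 37.988
spread = NO-GO - GO = 37.988 - 37.477 = 0.5110

0.5110


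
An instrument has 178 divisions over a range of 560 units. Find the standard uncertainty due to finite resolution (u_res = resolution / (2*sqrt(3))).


resolution = range / divisions
resolution = 560 / 178 = 3.1460674
u_res = resolution / (2*sqrt(3))
u_res = 3.1460674 / 3.4641016
u_res = 0.9082

0.9082


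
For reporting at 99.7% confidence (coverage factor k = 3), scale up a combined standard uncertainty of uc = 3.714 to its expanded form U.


U = k * uc
U = 3 * 3.714
U = 11.1420

11.1420


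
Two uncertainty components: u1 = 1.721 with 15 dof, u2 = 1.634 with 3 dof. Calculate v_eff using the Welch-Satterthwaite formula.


uc = sqrt(u1^2 + u2^2) = sqrt(1.721^2 + 1.634^2) = 2.3731407
v_eff = uc^4 / (u1^4/v1 + u2^4/v2)
= 2.3731407^4 / (1.721^4/15 + 1.634^4/3)
= 31.717135 / 2.9610552
v_eff = 10.7114

10.7114


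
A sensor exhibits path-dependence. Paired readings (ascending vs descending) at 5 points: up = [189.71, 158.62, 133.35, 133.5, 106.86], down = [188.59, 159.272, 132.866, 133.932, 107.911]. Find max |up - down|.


|189.71 - 188.59| = 1.1200
|158.62 - 159.272| = 0.6520
|133.35 - 132.866| = 0.4840
|133.5 - 133.932| = 0.4320
|106.86 - 107.911| = 1.0510
hysteresis = max(diffs) = 1.1200

1.1200


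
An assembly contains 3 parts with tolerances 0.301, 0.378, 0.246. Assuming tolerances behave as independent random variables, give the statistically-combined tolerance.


RSS = sqrt(0.301^2 + 0.378^2 + 0.246^2)
= sqrt(0.294001)
= 0.5422

0.5422


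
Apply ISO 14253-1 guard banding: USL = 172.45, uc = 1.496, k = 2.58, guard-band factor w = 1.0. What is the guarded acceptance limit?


U = k * uc = 2.58 * 1.496 = 3.85968
guard band g = w * U = 1.0 * 3.85968 = 3.85968
AL = USL - g = 172.45 - 3.85968
AL = 168.5903

168.5903


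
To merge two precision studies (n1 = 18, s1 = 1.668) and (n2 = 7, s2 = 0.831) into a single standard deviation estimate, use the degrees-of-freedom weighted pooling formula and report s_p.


s_p = sqrt(((n1-1)*s1^2 + (n2-1)*s2^2) / (n1+n2-2))
numerator = (18-1)*1.668^2 + (7-1)*0.831^2 = 47.297808 + 4.143366 = 51.441174
denominator = 18 + 7 - 2 = 23
s_p^2 = 51.441174 / 23 = 2.2365728
s_p = sqrt(2.2365728) = 1.4955

1.4955


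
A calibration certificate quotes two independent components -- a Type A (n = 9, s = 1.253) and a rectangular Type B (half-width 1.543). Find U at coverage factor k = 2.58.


u_A = s / sqrt(n) = 1.253 / sqrt(9) = 0.41766667
u_B = half_width / sqrt(3) = 1.543 / sqrt(3) = 0.89085147
uc = sqrt(u_A^2 + u_B^2) = sqrt(0.41766667^2 + 0.89085147^2) = 0.98390131
U = k * uc = 2.58 * 0.98390131
U = 2.5385

2.5385


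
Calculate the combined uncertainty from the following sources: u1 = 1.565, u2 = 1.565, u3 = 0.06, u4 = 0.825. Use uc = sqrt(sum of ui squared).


uc = sqrt(1.565^2 + 1.565^2 + 0.06^2 + 0.825^2)
uc = sqrt(5.582675)
uc = 2.3628

2.3628


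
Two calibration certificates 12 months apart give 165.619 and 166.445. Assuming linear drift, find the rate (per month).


rate = (v2 - v1) / months
= (166.445 - 165.619) / 12
= 0.8260 / 12
= 0.0688

0.0688


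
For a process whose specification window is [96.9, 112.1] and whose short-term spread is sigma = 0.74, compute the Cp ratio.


Cp = (USL - LSL) / (6 * sigma)
= (112.1 - 96.9) / (6 * 0.74)
= 15.2000 / 4.4400
= 3.4234

3.4234


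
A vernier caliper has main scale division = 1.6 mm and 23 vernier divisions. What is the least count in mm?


LC = MSD / n_div
= 1.6 / 23
= 0.0696

0.0696


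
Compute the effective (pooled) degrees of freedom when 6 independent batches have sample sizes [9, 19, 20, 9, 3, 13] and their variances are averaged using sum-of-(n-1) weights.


nu = sum_i (n_i - 1)
nu = ((9 - 1) + (19 - 1) + (20 - 1) + (9 - 1) + (3 - 1) + (13 - 1))
nu = 8 + 18 + 19 + 8 + 2 + 12
nu = 67

67


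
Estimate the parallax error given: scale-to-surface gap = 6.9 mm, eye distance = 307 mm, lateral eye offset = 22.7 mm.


error = h * offset / d
= 6.9 * 22.7 / 307
= 0.5102

0.5102


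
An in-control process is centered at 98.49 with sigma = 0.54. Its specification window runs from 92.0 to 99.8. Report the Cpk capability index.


Cpu = (USL - mean) / (3*sigma) = (99.8 - 98.49) / (3*0.54) = 0.8086
Cpl = (mean - LSL) / (3*sigma) = (98.49 - 92.0) / (3*0.54) = 4.0062
Cpk = min(Cpu, Cpl) = 0.8086

0.8086


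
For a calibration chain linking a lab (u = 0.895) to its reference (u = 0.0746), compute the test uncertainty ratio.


TUR = u_lab / u_ref
= 0.895 / 0.0746
= 11.9973

11.9973


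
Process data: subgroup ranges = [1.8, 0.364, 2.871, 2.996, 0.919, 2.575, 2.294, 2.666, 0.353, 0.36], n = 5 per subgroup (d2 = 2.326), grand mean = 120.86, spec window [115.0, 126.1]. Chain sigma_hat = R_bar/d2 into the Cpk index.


R_bar = (1.8 + 0.364 + 2.871 + 2.996 + 0.919 + 2.575 + 2.294 + 2.666 + 0.353 + 0.36) / 10 = 1.7198
sigma = R_bar / d2 = 1.7198 / 2.326 = 0.73938091
Cp = (USL - LSL)/(6*sigma) = (126.1 - 115.0)/(6*0.73938091) = 2.5021
Cpu = (126.1 - 120.86)/(3*0.73938091) = 2.3623
Cpl = (120.86 - 115.0)/(3*0.73938091) = 2.6418
Cpk = min(Cpu, Cpl) = 2.3623

2.3623


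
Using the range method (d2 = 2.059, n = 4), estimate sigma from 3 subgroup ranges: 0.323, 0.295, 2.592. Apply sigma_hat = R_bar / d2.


R_bar = (0.323 + 0.295 + 2.592) / 3
R_bar = 3.21 / 3 = 1.07
sigma_hat = R_bar / d2 = 1.07 / 2.059 = 0.5197

0.5197


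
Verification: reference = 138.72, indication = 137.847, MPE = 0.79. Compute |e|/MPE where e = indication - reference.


e = indication - reference = 137.847 - 138.72 = -0.8730
|e| = 0.8730
ratio = |e| / MPE = 0.8730 / 0.79
ratio = 1.1051

1.1051


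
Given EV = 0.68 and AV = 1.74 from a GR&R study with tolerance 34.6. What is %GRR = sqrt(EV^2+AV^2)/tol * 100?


GRR = sqrt(EV^2 + AV^2) = sqrt(0.68^2 + 1.74^2) = 1.8681542
%GRR = GRR / tol * 100 = 1.8681542 / 34.6 * 100
%GRR = 5.3993

5.3993


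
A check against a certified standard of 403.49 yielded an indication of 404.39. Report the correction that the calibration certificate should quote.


Correction = standard - reading
= 403.49 - 404.39
= -0.9000

-0.9000


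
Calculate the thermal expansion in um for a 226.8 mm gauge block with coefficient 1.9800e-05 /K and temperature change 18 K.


dL = L * alpha * dT
= 226.8 * 1.9800e-05 * 18
= 0.0808315 mm
dL_um = 0.0808315 * 1000 = 80.8315 um

80.8315


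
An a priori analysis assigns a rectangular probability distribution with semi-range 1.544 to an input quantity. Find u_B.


u_B = half_width / sqrt(3)
u_B = 1.544 / 1.7320508
u_B = 0.8914

0.8914


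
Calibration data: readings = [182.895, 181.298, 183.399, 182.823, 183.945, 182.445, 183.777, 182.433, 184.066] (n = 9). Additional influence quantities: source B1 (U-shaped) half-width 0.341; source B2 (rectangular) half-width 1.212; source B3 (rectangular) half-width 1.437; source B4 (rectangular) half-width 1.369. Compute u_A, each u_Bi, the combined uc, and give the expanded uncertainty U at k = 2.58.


mean = (182.895 + 181.298 + 183.399 + 182.823 + 183.945 + 182.445 + 183.777 + 182.433 + 184.066) / 9 = 183.009
s = sqrt(sum((x - mean)^2)/(n-1)) = 0.89164553
u_A = s / sqrt(n) = 0.89164553 / sqrt(9) = 0.29721518
u_B1 = 0.341 / sqrt(2) = 0.24112341
u_B2 = 1.212 / sqrt(3) = 0.69974853
u_B3 = 1.437 / sqrt(3) = 0.82965234
u_B4 = 1.369 / sqrt(3) = 0.79039252
uc = sqrt(0.29721518^2 + 0.24112341^2 + 0.69974853^2 + 0.82965234^2 + 0.79039252^2) = 1.3961263
U = k * uc = 2.58 * 1.3961263
U = 3.6020

3.6020


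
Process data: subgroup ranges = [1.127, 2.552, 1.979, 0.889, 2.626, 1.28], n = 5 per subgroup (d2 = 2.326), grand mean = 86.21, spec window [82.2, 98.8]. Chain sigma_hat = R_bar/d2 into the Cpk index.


R_bar = (1.127 + 2.552 + 1.979 + 0.889 + 2.626 + 1.28) / 6 = 1.7421667
sigma = R_bar / d2 = 1.7421667 / 2.326 = 0.74899686
Cp = (USL - LSL)/(6*sigma) = (98.8 - 82.2)/(6*0.74899686) = 3.6938
Cpu = (98.8 - 86.21)/(3*0.74899686) = 5.6030
Cpl = (86.21 - 82.2)/(3*0.74899686) = 1.7846
Cpk = min(Cpu, Cpl) = 1.7846

1.7846


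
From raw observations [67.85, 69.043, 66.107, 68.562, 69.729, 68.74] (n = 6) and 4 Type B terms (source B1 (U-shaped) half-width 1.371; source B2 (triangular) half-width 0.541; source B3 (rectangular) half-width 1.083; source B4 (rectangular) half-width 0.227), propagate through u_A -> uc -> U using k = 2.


mean = (67.85 + 69.043 + 66.107 + 68.562 + 69.729 + 68.74) / 6 = 68.3385
s = sqrt(sum((x - mean)^2)/(n-1)) = 1.2537296
u_A = s / sqrt(n) = 1.2537296 / sqrt(6) = 0.51183297
u_B1 = 1.371 / sqrt(2) = 0.9694434
u_B2 = 0.541 / sqrt(6) = 0.22086233
u_B3 = 1.083 / sqrt(3) = 0.62527034
u_B4 = 0.227 / sqrt(3) = 0.13105851
uc = sqrt(0.51183297^2 + 0.9694434^2 + 0.22086233^2 + 0.62527034^2 + 0.13105851^2) = 1.2879103
U = k * uc = 2 * 1.2879103
U = 2.5758

2.5758


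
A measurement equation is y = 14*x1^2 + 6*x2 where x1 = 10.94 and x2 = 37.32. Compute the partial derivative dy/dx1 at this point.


y = 14*x1^2 + 6*x2
dy/dx1 = 2*14*x1
Evaluate at x1 = 10.94: c1 = 28 * 10.94
c1 = 306.3200

306.3200


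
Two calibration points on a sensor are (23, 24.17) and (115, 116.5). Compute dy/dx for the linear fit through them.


slope = (y2 - y1) / (x2 - x1)
= (116.5 - 24.17) / (115 - 23)
= 92.3300 / 92
= 1.0036

1.0036


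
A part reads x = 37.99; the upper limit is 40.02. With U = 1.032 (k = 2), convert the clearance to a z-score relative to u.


u = U / k = 1.032 / 2 = 0.516
margin = |USL - x| = |40.02 - 37.99| = 2.03
z = margin / u = 2.03 / 0.516
z = 3.9341

3.9341


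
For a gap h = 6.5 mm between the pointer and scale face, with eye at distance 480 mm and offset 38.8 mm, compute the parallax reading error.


error = h * offset / d
= 6.5 * 38.8 / 480
= 0.5254

0.5254


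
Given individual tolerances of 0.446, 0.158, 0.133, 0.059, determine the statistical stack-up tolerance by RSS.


RSS = sqrt(0.446^2 + 0.158^2 + 0.133^2 + 0.059^2)
= sqrt(0.24505)
= 0.4950

0.4950


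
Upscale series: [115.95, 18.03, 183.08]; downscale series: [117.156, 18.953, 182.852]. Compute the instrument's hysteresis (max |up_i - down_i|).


|115.95 - 117.156| = 1.2060
|18.03 - 18.953| = 0.9230
|183.08 - 182.852| = 0.2280
hysteresis = max(diffs) = 1.2060

1.2060


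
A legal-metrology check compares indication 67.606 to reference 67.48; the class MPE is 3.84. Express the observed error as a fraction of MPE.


e = indication - reference = 67.606 - 67.48 = 0.1260
|e| = 0.1260
ratio = |e| / MPE = 0.1260 / 3.84
ratio = 0.0328

0.0328


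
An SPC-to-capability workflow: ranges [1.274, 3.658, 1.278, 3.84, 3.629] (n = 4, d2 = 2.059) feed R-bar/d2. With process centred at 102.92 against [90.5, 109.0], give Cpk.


R_bar = (1.274 + 3.658 + 1.278 + 3.84 + 3.629) / 5 = 2.7358
sigma = R_bar / d2 = 2.7358 / 2.059 = 1.3287033
Cp = (USL - LSL)/(6*sigma) = (109.0 - 90.5)/(6*1.3287033) = 2.3206
Cpu = (109.0 - 102.92)/(3*1.3287033) = 1.5253
Cpl = (102.92 - 90.5)/(3*1.3287033) = 3.1158
Cpk = min(Cpu, Cpl) = 1.5253

1.5253


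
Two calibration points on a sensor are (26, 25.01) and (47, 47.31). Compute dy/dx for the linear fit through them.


slope = (y2 - y1) / (x2 - x1)
= (47.31 - 25.01) / (47 - 26)
= 22.3000 / 21
= 1.0619

1.0619


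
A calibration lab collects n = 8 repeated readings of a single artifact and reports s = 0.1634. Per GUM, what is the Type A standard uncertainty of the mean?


u_A = s / sqrt(n)
u_A = 0.1634 / sqrt(8)
u_A = 0.1634 / 2.8284271
u_A = 0.0578

0.0578


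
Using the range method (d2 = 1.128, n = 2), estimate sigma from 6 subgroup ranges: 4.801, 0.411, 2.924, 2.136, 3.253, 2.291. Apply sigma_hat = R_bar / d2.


R_bar = (4.801 + 0.411 + 2.924 + 2.136 + 3.253 + 2.291) / 6
R_bar = 15.816 / 6 = 2.636
sigma_hat = R_bar / d2 = 2.636 / 1.128 = 2.3369

2.3369


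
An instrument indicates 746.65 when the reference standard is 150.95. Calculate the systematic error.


Systematic error = measured - true
= 746.65 - 150.95
= 595.7000

595.7000


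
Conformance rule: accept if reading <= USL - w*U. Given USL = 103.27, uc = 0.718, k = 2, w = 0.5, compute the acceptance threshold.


U = k * uc = 2 * 0.718 = 1.436
guard band g = w * U = 0.5 * 1.436 = 0.718
AL = USL - g = 103.27 - 0.718
AL = 102.5520

102.5520


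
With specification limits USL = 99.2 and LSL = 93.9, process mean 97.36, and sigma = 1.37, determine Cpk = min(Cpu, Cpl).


Cpu = (USL - mean) / (3*sigma) = (99.2 - 97.36) / (3*1.37) = 0.4477
Cpl = (mean - LSL) / (3*sigma) = (97.36 - 93.9) / (3*1.37) = 0.8418
Cpk = min(Cpu, Cpl) = 0.4477

0.4477


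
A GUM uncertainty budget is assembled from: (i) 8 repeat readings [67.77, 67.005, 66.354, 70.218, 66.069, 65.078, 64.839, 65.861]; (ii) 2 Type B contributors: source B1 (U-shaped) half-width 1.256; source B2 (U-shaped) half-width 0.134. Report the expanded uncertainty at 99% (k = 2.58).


mean = (67.77 + 67.005 + 66.354 + 70.218 + 66.069 + 65.078 + 64.839 + 65.861) / 8 = 66.64925
s = sqrt(sum((x - mean)^2)/(n-1)) = 1.7283207
u_A = s / sqrt(n) = 1.7283207 / sqrt(8) = 0.61105364
u_B1 = 1.256 / sqrt(2) = 0.88812612
u_B2 = 0.134 / sqrt(2) = 0.094752309
uc = sqrt(0.61105364^2 + 0.88812612^2 + 0.094752309^2) = 1.0821888
U = k * uc = 2.58 * 1.0821888
U = 2.7920

2.7920


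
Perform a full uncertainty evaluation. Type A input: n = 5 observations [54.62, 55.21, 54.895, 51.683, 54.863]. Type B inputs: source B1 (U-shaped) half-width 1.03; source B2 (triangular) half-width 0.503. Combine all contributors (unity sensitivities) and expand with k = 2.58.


mean = (54.62 + 55.21 + 54.895 + 51.683 + 54.863) / 5 = 54.2542
s = sqrt(sum((x - mean)^2)/(n-1)) = 1.4525576
u_A = s / sqrt(n) = 1.4525576 / sqrt(5) = 0.64960351
u_B1 = 1.03 / sqrt(2) = 0.72831998
u_B2 = 0.503 / sqrt(6) = 0.20534889
uc = sqrt(0.64960351^2 + 0.72831998^2 + 0.20534889^2) = 0.99729779
U = k * uc = 2.58 * 0.99729779
U = 2.5730

2.5730


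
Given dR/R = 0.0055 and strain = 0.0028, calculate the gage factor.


GF = (dR/R) / epsilon
= 0.0055 / 0.0028
= 1.9643

1.9643


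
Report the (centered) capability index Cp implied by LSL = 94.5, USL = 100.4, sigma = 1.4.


Cp = (USL - LSL) / (6 * sigma)
= (100.4 - 94.5) / (6 * 1.4)
= 5.9000 / 8.4000
= 0.7024

0.7024


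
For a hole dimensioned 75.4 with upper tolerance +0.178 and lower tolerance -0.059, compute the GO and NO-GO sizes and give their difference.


GO = nominal - lower_tol (smallest hole = maximum material condition)
GO = 75.4 - 0.059 = 75.341
NO-GO = nominal + upper_tol (largest hole = least material condition)
NO-GO = 75.4 + 0.178 = 75.578
spread = NO-GO - GO = 75.578 - 75.341 = 0.2370

0.2370


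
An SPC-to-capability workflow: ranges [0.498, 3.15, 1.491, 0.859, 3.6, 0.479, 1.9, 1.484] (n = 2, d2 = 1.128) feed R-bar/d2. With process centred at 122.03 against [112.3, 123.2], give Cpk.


R_bar = (0.498 + 3.15 + 1.491 + 0.859 + 3.6 + 0.479 + 1.9 + 1.484) / 8 = 1.682625
sigma = R_bar / d2 = 1.682625 / 1.128 = 1.4916888
Cp = (USL - LSL)/(6*sigma) = (123.2 - 112.3)/(6*1.4916888) = 1.2179
Cpu = (123.2 - 122.03)/(3*1.4916888) = 0.2614
Cpl = (122.03 - 112.3)/(3*1.4916888) = 2.1743
Cpk = min(Cpu, Cpl) = 0.2614

0.2614


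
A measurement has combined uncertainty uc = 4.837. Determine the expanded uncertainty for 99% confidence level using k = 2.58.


U = k * uc
U = 2.58 * 4.837
U = 12.4795

12.4795


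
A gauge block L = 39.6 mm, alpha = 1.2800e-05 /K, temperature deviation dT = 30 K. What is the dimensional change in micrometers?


dL = L * alpha * dT
= 39.6 * 1.2800e-05 * 30
= 0.0152064 mm
dL_um = 0.0152064 * 1000 = 15.2064 um

15.2064


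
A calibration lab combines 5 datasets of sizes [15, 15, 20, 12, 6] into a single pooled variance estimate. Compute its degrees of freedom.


nu = sum_i (n_i - 1)
nu = ((15 - 1) + (15 - 1) + (20 - 1) + (12 - 1) + (6 - 1))
nu = 14 + 14 + 19 + 11 + 5
nu = 63

63


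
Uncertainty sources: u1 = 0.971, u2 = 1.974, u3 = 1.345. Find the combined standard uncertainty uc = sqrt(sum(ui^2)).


uc = sqrt(0.971^2 + 1.974^2 + 1.345^2)
uc = sqrt(6.648542)
uc = 2.5785

2.5785


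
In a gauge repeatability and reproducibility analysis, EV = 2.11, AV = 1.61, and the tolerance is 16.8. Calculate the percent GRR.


GRR = sqrt(EV^2 + AV^2) = sqrt(2.11^2 + 1.61^2) = 2.6540912
%GRR = GRR / tol * 100 = 2.6540912 / 16.8 * 100
%GRR = 15.7982

15.7982


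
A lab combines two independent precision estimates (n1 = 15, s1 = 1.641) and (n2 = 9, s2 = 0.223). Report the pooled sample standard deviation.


s_p = sqrt(((n1-1)*s1^2 + (n2-1)*s2^2) / (n1+n2-2))
numerator = (15-1)*1.641^2 + (9-1)*0.223^2 = 37.700334 + 0.397832 = 38.098166
denominator = 15 + 9 - 2 = 22
s_p^2 = 38.098166 / 22 = 1.7317348
s_p = sqrt(1.7317348) = 1.3160

1.3160


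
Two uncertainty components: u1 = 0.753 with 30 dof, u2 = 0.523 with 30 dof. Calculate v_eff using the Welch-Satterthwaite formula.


uc = sqrt(u1^2 + u2^2) = sqrt(0.753^2 + 0.523^2) = 0.9168086
v_eff = uc^4 / (u1^4/v1 + u2^4/v2)
= 0.9168086^4 / (0.753^4/30 + 0.523^4/30)
= 0.70650414 / 0.013210577
v_eff = 53.4802

53.4802


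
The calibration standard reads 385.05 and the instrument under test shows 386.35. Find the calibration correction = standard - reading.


Correction = standard - reading
= 385.05 - 386.35
= -1.3000

-1.3000


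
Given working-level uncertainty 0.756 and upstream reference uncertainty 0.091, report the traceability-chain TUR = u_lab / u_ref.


TUR = u_lab / u_ref
= 0.756 / 0.091
= 8.3077

8.3077


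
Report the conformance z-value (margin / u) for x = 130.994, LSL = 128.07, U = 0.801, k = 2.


u = U / k = 0.801 / 2 = 0.4005
margin = |LSL - x| = |128.07 - 130.994| = 2.924
z = margin / u = 2.924 / 0.4005
z = 7.3009

7.3009


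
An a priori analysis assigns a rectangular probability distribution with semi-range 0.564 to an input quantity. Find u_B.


u_B = half_width / sqrt(3)
u_B = 0.564 / 1.7320508
u_B = 0.3256

0.3256


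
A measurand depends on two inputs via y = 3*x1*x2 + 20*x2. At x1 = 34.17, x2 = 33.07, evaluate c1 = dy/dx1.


y = 3*x1*x2 + 20*x2
dy/dx1 = 3*x2
Evaluate at x2 = 33.07: c1 = 3 * 33.07
c1 = 99.2100

99.2100


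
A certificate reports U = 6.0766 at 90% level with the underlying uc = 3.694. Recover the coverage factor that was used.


k = U / uc
k = 6.0766 / 3.694
k = 1.645

1.645


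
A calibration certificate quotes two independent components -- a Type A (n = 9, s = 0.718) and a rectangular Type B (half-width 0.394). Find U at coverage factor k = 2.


u_A = s / sqrt(n) = 0.718 / sqrt(9) = 0.23933333
u_B = half_width / sqrt(3) = 0.394 / sqrt(3) = 0.22747601
uc = sqrt(u_A^2 + u_B^2) = sqrt(0.23933333^2 + 0.22747601^2) = 0.33019052
U = k * uc = 2 * 0.33019052
U = 0.6604

0.6604


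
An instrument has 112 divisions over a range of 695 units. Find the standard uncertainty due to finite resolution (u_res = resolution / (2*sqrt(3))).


resolution = range / divisions
resolution = 695 / 112 = 6.2053571
u_res = resolution / (2*sqrt(3))
u_res = 6.2053571 / 3.4641016
u_res = 1.7913

1.7913


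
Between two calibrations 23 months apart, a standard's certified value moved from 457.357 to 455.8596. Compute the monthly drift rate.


rate = (v2 - v1) / months
= (455.8596 - 457.357) / 23
= -1.4974 / 23
= -0.0651

-0.0651


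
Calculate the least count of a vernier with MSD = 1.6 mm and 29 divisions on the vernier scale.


LC = MSD / n_div
= 1.6 / 29
= 0.0552

0.0552


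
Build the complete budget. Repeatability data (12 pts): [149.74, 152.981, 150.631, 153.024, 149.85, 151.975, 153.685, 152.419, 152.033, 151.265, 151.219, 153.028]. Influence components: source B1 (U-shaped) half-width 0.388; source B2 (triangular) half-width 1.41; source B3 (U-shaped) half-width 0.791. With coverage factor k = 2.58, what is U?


mean = (149.74 + 152.981 + 150.631 + 153.024 + 149.85 + 151.975 + 153.685 + 152.419 + 152.033 + 151.265 + 151.219 + 153.028) / 12 = 151.8208333
s = sqrt(sum((x - mean)^2)/(n-1)) = 1.2952171
u_A = s / sqrt(n) = 1.2952171 / sqrt(12) = 0.37389697
u_B1 = 0.388 / sqrt(2) = 0.27435743
u_B2 = 1.41 / sqrt(6) = 0.57563009
u_B3 = 0.791 / sqrt(2) = 0.55932146
uc = sqrt(0.37389697^2 + 0.27435743^2 + 0.57563009^2 + 0.55932146^2) = 0.92696356
U = k * uc = 2.58 * 0.92696356
U = 2.3916

2.3916


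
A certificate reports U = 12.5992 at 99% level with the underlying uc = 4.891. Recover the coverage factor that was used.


k = U / uc
k = 12.5992 / 4.891
k = 2.576

2.576


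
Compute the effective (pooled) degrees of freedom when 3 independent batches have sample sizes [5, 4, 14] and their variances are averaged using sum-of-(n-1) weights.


nu = sum_i (n_i - 1)
nu = ((5 - 1) + (4 - 1) + (14 - 1))
nu = 4 + 3 + 13
nu = 20

20


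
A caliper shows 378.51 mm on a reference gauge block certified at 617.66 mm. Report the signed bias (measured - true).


Systematic error = measured - true
= 378.51 - 617.66
= -239.1500

-239.1500


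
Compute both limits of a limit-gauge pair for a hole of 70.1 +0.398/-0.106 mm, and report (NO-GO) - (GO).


GO = nominal - lower_tol (smallest hole = maximum material condition)
GO = 70.1 - 0.106 = 69.994
NO-GO = nominal + upper_tol (largest hole = least material condition)
NO-GO = 70.1 + 0.398 = 70.498
spread = NO-GO - GO = 70.498 - 69.994 = 0.5040

0.5040


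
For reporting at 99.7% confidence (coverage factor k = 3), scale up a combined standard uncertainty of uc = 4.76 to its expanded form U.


U = k * uc
U = 3 * 4.76
U = 14.2800

14.2800


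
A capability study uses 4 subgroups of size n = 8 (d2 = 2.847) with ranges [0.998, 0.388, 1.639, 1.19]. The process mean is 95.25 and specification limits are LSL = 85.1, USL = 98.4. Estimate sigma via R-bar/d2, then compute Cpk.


R_bar = (0.998 + 0.388 + 1.639 + 1.19) / 4 = 1.05375
sigma = R_bar / d2 = 1.05375 / 2.847 = 0.37012645
Cp = (USL - LSL)/(6*sigma) = (98.4 - 85.1)/(6*0.37012645) = 5.9889
Cpu = (98.4 - 95.25)/(3*0.37012645) = 2.8369
Cpl = (95.25 - 85.1)/(3*0.37012645) = 9.1410
Cpk = min(Cpu, Cpl) = 2.8369

2.8369


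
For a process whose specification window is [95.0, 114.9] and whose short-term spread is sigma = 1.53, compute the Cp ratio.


Cp = (USL - LSL) / (6 * sigma)
= (114.9 - 95.0) / (6 * 1.53)
= 19.9000 / 9.1800
= 2.1678

2.1678


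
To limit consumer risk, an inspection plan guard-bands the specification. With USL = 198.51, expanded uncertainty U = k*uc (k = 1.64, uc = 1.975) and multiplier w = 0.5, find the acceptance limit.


U = k * uc = 1.64 * 1.975 = 3.239
guard band g = w * U = 0.5 * 3.239 = 1.6195
AL = USL - g = 198.51 - 1.6195
AL = 196.8905

196.8905


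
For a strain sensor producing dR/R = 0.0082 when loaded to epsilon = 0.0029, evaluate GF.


GF = (dR/R) / epsilon
= 0.0082 / 0.0029
= 2.8276

2.8276


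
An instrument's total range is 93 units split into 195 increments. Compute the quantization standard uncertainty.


resolution = range / divisions
resolution = 93 / 195 = 0.47692308
u_res = resolution / (2*sqrt(3))
u_res = 0.47692308 / 3.4641016
u_res = 0.1377

0.1377


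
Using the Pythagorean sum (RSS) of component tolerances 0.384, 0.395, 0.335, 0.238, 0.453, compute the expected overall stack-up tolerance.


RSS = sqrt(0.384^2 + 0.395^2 + 0.335^2 + 0.238^2 + 0.453^2)
= sqrt(0.677559)
= 0.8231

0.8231
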